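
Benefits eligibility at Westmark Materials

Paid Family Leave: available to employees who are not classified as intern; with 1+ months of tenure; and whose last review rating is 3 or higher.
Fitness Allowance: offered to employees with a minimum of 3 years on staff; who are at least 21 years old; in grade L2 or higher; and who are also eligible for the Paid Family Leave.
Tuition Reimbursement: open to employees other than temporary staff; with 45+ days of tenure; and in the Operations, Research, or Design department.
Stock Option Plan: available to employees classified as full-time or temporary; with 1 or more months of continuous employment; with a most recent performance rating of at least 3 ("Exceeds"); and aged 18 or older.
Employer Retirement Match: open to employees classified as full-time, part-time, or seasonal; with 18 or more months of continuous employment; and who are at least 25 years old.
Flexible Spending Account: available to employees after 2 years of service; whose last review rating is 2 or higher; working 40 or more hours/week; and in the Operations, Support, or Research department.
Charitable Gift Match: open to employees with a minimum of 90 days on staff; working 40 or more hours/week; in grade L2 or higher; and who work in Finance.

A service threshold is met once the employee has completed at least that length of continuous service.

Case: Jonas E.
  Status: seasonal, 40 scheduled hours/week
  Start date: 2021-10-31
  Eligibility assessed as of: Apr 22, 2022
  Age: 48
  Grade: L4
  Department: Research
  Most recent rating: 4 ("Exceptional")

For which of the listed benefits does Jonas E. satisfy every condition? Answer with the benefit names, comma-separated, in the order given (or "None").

Paid Family Leave, Tuition Reimbursement

Service from 2021-10-31 to Apr 22, 2022: 173 days.
Paid Family Leave — status seasonal ✓ (not excluded); service 173 days ≥ 1 month (≈30 days) ✓; rating 4 ≥ 3 ✓ → eligible.
Fitness Allowance — service 173 days < 3 years (≈1095 days) ✗ → not eligible.
Tuition Reimbursement — status seasonal ✓ (not excluded); service 173 days ≥ 45 days ✓; dept Research ✓ → eligible.
Stock Option Plan — status seasonal ✗ (requires full-time or temporary) → not eligible.
Employer Retirement Match — status seasonal ✓; service 173 days < 18 months (≈540 days) ✗ → not eligible.
Flexible Spending Account — service 173 days < 2 years (≈730 days) ✗ → not eligible.
Charitable Gift Match — service 173 days ≥ 90 days ✓; 40 hrs/wk ≥ 40 ✓; grade L4 ≥ L2 ✓; dept Research ✗ → not eligible.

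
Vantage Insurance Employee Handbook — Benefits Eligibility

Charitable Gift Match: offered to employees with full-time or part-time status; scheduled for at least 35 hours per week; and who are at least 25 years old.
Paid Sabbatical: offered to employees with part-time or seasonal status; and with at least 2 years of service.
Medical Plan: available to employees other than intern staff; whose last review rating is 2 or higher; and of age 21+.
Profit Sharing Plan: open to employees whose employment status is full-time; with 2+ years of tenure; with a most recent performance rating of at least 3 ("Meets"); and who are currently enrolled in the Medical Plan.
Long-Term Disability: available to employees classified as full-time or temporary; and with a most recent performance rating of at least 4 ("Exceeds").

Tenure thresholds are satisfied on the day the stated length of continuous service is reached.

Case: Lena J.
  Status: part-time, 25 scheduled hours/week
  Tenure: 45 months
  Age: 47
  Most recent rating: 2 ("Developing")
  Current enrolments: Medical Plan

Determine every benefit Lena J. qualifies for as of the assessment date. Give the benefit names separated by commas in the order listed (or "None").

Charitable Gift Match — status part-time ✓; 25 hrs/wk < 35 ✗ → not eligible.
Paid Sabbatical — status part-time ✓; service 45 months ≥ 2 years (≈730 days) ✓ → eligible.
Medical Plan — status part-time ✓ (not excluded); rating 2 ≥ 2 ✓; age 47 ≥ 21 ✓ → eligible.
Profit Sharing Plan — status part-time ✗ (requires full-time) → not eligible.
Long-Term Disability — status part-time ✗ (requires full-time or temporary) → not eligible.

Paid Sabbatical, Medical Plan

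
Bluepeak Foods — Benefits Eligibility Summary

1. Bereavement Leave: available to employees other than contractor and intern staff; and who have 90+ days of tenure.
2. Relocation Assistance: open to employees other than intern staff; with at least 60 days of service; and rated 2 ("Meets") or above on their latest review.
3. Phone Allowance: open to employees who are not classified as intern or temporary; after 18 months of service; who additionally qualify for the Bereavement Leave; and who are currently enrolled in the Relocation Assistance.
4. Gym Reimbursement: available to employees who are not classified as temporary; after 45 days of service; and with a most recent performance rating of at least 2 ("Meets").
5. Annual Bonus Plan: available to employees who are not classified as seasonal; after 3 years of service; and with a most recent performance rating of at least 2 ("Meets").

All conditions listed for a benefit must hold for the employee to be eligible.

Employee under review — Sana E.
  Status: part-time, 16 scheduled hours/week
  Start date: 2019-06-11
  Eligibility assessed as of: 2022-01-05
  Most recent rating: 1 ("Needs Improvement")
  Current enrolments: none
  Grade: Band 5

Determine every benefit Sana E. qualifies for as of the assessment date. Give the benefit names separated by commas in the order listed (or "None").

Service from 2019-06-11 to 2022-01-05: 939 days.
Bereavement Leave — status part-time ✓ (not excluded); service 939 days ≥ 90 days ✓ → eligible.
Relocation Assistance — status part-time ✓ (not excluded); service 939 days ≥ 60 days ✓; rating 1 < 2 ✗ → not eligible.
Phone Allowance — status part-time ✓ (not excluded); service 939 days ≥ 18 months (≈540 days) ✓; eligible for Bereavement Leave ✓; not enrolled in Relocation Assistance ✗ → not eligible.
Gym Reimbursement — status part-time ✓ (not excluded); service 939 days ≥ 45 days ✓; rating 1 < 2 ✗ → not eligible.
Annual Bonus Plan — status part-time ✓ (not excluded); service 939 days < 3 years (≈1095 days) ✗ → not eligible.

Bereavement Leave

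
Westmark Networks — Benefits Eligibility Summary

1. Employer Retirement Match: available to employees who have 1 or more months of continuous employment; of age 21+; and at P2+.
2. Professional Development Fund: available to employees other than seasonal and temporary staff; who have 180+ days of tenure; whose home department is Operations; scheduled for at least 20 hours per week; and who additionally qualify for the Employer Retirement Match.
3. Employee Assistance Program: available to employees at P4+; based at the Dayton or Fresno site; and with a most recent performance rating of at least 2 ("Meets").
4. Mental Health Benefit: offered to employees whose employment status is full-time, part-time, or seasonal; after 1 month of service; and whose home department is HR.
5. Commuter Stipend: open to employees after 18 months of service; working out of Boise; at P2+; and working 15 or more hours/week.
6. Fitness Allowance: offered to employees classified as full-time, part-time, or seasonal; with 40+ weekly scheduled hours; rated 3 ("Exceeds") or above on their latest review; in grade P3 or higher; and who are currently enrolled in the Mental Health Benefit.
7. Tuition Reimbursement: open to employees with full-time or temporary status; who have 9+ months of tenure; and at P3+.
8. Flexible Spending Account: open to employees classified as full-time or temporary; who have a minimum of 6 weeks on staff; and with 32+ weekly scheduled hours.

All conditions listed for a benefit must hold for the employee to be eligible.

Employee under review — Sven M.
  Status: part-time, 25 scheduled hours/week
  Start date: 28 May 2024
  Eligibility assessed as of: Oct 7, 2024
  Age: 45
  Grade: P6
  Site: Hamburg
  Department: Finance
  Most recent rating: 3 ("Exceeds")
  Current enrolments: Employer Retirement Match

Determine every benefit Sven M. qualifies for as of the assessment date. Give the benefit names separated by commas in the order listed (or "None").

Service from 28 May 2024 to Oct 7, 2024: 132 days.
Employer Retirement Match — service 132 days ≥ 1 month (≈30 days) ✓; age 45 ≥ 21 ✓; grade P6 ≥ P2 ✓ → eligible.
Professional Development Fund — status part-time ✓ (not excluded); service 132 days < 180 days ✗ → not eligible.
Employee Assistance Program — grade P6 ≥ P4 ✓; site Hamburg ✗ (not Dayton or Fresno) → not eligible.
Mental Health Benefit — status part-time ✓; service 132 days ≥ 1 month (≈30 days) ✓; dept Finance ✗ → not eligible.
Commuter Stipend — service 132 days < 18 months (≈540 days) ✗ → not eligible.
Fitness Allowance — status part-time ✓; 25 hrs/wk < 40 ✗ → not eligible.
Tuition Reimbursement — status part-time ✗ (requires full-time or temporary) → not eligible.
Flexible Spending Account — status part-time ✗ (requires full-time or temporary) → not eligible.

Employer Retirement Match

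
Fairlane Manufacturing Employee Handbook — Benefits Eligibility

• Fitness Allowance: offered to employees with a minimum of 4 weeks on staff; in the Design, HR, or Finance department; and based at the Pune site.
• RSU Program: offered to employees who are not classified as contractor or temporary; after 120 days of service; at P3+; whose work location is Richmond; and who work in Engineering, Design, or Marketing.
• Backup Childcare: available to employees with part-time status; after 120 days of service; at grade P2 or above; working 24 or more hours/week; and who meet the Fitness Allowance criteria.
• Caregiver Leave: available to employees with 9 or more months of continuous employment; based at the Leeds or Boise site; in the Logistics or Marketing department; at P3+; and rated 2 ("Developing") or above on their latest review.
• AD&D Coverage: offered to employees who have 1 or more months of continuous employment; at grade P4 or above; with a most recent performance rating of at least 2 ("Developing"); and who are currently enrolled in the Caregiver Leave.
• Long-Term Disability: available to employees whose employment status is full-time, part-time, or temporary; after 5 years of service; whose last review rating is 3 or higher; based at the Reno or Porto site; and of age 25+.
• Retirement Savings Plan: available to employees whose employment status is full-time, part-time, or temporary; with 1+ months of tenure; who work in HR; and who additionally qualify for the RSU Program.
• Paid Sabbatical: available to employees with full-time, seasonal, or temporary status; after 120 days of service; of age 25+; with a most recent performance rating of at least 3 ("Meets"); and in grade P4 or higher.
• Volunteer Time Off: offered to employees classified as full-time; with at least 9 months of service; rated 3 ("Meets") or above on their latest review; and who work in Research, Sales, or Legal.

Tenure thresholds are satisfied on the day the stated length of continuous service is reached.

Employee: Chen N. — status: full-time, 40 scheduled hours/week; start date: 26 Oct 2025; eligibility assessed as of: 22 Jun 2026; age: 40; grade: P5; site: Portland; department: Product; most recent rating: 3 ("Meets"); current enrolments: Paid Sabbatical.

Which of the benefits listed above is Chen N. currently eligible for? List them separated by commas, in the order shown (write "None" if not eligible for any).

Paid Sabbatical

Service from 26 Oct 2025 to 22 Jun 2026: 239 days.
Fitness Allowance — service 239 days ≥ 4 weeks (≈28 days) ✓; dept Product ✗ → not eligible.
RSU Program — status full-time ✓ (not excluded); service 239 days ≥ 120 days ✓; grade P5 ≥ P3 ✓; site Portland ✗ (not Richmond) → not eligible.
Backup Childcare — status full-time ✗ (requires part-time) → not eligible.
Caregiver Leave — service 239 days < 9 months (≈270 days) ✗ → not eligible.
AD&D Coverage — service 239 days ≥ 1 month (≈30 days) ✓; grade P5 ≥ P4 ✓; rating 3 ≥ 2 ✓; not enrolled in Caregiver Leave ✗ → not eligible.
Long-Term Disability — status full-time ✓; service 239 days < 5 years (≈1825 days) ✗ → not eligible.
Retirement Savings Plan — status full-time ✓; service 239 days ≥ 1 month (≈30 days) ✓; dept Product ✗ → not eligible.
Paid Sabbatical — status full-time ✓; service 239 days ≥ 120 days ✓; age 40 ≥ 25 ✓; rating 3 ≥ 3 ✓; grade P5 ≥ P4 ✓ → eligible.
Volunteer Time Off — status full-time ✓; service 239 days < 9 months (≈270 days) ✗ → not eligible.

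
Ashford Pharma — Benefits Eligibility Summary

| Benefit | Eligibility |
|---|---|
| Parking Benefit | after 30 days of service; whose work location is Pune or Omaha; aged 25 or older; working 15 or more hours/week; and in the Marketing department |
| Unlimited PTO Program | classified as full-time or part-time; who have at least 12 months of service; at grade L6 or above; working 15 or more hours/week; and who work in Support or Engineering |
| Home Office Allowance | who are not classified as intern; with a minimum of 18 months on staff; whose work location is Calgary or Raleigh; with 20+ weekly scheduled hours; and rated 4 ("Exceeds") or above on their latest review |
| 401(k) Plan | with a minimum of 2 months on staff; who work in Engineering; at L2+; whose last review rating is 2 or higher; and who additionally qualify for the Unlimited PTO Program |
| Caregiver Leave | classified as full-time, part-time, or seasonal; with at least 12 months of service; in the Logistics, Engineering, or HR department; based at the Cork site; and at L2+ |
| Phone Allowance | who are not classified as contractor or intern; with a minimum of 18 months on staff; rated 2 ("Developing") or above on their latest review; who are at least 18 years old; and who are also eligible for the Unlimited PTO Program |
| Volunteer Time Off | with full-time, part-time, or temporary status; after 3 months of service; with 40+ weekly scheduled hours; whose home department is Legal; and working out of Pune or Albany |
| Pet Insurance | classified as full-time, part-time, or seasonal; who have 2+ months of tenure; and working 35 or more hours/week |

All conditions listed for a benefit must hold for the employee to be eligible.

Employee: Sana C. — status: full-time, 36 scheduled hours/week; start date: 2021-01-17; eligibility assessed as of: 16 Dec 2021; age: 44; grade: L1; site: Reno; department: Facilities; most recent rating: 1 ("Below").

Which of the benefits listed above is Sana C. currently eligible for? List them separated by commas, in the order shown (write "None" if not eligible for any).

Service from 2021-01-17 to 16 Dec 2021: 333 days.
Parking Benefit — service 333 days ≥ 30 days ✓; site Reno ✗ (not Pune or Omaha) → not eligible.
Unlimited PTO Program — status full-time ✓; service 333 days < 12 months (≈360 days) ✗ → not eligible.
Home Office Allowance — status full-time ✓ (not excluded); service 333 days < 18 months (≈540 days) ✗ → not eligible.
401(k) Plan — service 333 days ≥ 2 months (≈60 days) ✓; dept Facilities ✗ → not eligible.
Caregiver Leave — status full-time ✓; service 333 days < 12 months (≈360 days) ✗ → not eligible.
Phone Allowance — status full-time ✓ (not excluded); service 333 days < 18 months (≈540 days) ✗ → not eligible.
Volunteer Time Off — status full-time ✓; service 333 days ≥ 3 months (≈90 days) ✓; 36 hrs/wk < 40 ✗ → not eligible.
Pet Insurance — status full-time ✓; service 333 days ≥ 2 months (≈60 days) ✓; 36 hrs/wk ≥ 35 ✓ → eligible.

Pet Insurance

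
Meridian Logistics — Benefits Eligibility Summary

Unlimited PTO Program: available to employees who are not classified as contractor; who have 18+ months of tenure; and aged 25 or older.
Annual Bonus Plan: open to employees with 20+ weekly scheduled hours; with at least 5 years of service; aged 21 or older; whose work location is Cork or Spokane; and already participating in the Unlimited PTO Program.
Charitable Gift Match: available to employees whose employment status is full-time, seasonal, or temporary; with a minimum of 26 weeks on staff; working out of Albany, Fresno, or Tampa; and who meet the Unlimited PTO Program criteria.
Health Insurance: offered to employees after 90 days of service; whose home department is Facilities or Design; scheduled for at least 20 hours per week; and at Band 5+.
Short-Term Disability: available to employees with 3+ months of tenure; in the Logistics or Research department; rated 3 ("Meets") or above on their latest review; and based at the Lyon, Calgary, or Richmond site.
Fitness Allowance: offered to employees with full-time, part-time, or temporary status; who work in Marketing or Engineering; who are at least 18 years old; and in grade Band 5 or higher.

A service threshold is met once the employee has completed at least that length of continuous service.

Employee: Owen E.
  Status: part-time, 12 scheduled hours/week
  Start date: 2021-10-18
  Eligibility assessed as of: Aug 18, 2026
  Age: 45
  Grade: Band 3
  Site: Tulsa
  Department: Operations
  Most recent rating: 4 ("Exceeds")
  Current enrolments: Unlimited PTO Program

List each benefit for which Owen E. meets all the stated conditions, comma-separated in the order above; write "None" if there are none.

Service from 2021-10-18 to Aug 18, 2026: 1765 days.
Unlimited PTO Program — status part-time ✓ (not excluded); service 1765 days ≥ 18 months (≈540 days) ✓; age 45 ≥ 25 ✓ → eligible.
Annual Bonus Plan — 12 hrs/wk < 20 ✗ → not eligible.
Charitable Gift Match — status part-time ✗ (requires full-time, seasonal, or temporary) → not eligible.
Health Insurance — service 1765 days ≥ 90 days ✓; dept Operations ✗ → not eligible.
Short-Term Disability — service 1765 days ≥ 3 months (≈90 days) ✓; dept Operations ✗ → not eligible.
Fitness Allowance — status part-time ✓; dept Operations ✗ → not eligible.

Unlimited PTO Program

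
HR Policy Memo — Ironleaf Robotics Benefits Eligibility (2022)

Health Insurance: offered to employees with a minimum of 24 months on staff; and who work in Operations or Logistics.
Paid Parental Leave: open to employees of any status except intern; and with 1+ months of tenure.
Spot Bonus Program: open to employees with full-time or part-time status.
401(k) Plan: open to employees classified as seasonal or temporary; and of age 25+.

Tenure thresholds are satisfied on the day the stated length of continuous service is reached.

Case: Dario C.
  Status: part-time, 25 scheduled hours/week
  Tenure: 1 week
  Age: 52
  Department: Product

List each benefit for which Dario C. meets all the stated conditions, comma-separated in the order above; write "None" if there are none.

Spot Bonus Program

Health Insurance — service 1 week < 24 months (≈720 days) ✗ → not eligible.
Paid Parental Leave — status part-time ✓ (not excluded); service 1 week < 1 month (≈30 days) ✗ → not eligible.
Spot Bonus Program — status part-time ✓ → eligible.
401(k) Plan — status part-time ✗ (requires seasonal or temporary) → not eligible.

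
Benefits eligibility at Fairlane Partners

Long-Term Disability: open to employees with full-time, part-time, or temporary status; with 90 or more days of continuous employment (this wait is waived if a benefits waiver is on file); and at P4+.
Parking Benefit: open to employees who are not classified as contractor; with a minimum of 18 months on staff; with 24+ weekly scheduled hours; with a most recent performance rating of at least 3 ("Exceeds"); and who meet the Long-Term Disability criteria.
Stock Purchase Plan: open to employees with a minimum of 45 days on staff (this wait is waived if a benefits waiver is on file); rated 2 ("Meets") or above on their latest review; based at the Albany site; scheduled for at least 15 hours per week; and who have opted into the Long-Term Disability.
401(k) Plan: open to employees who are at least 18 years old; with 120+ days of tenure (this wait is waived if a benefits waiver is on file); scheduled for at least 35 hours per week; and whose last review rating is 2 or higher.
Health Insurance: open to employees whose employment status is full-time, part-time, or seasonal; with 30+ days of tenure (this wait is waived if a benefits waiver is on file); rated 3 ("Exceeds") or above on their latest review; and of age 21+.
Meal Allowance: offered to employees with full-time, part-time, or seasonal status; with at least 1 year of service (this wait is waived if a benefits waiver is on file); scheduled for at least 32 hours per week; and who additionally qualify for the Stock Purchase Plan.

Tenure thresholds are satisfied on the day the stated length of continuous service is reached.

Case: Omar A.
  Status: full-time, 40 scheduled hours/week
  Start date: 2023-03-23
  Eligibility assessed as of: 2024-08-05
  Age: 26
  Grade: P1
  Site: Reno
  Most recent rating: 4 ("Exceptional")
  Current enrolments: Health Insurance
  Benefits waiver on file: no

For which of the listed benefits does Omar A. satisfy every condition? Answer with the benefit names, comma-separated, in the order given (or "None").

Service from 2023-03-23 to 2024-08-05: 501 days.
Long-Term Disability — status full-time ✓; no waiver, service 501 days ≥ 90 days ✓; grade P1 < P4 ✗ → not eligible.
Parking Benefit — status full-time ✓ (not excluded); service 501 days < 18 months (≈540 days) ✗ → not eligible.
Stock Purchase Plan — no waiver, service 501 days ≥ 45 days ✓; rating 4 ≥ 2 ✓; site Reno ✗ (not Albany) → not eligible.
401(k) Plan — age 26 ≥ 18 ✓; no waiver, service 501 days ≥ 120 days ✓; 40 hrs/wk ≥ 35 ✓; rating 4 ≥ 2 ✓ → eligible.
Health Insurance — status full-time ✓; no waiver, service 501 days ≥ 30 days ✓; rating 4 ≥ 3 ✓; age 26 ≥ 21 ✓ → eligible.
Meal Allowance — status full-time ✓; no waiver, service 501 days ≥ 1 year (≈365 days) ✓; 40 hrs/wk ≥ 32 ✓; not eligible for Stock Purchase Plan ✗ → not eligible.

401(k) Plan, Health Insurance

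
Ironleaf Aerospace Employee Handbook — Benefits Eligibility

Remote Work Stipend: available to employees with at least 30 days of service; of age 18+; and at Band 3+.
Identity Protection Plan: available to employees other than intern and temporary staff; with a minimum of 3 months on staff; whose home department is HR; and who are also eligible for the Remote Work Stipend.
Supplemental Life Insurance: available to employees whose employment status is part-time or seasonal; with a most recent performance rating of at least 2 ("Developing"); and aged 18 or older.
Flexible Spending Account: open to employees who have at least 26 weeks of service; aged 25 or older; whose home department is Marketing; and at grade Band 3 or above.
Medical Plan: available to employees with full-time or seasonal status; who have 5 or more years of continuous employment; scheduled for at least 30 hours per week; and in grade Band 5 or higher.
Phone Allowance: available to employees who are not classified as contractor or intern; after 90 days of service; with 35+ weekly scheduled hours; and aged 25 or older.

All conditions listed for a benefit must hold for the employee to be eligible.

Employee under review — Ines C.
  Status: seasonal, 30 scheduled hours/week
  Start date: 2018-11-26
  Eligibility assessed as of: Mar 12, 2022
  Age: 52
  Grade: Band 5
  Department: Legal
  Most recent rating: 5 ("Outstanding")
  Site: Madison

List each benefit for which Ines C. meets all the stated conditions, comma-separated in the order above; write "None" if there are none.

Service from 2018-11-26 to Mar 12, 2022: 1202 days.
Remote Work Stipend — service 1202 days ≥ 30 days ✓; age 52 ≥ 18 ✓; grade Band 5 ≥ Band 3 ✓ → eligible.
Identity Protection Plan — status seasonal ✓ (not excluded); service 1202 days ≥ 3 months (≈90 days) ✓; dept Legal ✗ → not eligible.
Supplemental Life Insurance — status seasonal ✓; rating 5 ≥ 2 ✓; age 52 ≥ 18 ✓ → eligible.
Flexible Spending Account — service 1202 days ≥ 26 weeks (≈182 days) ✓; age 52 ≥ 25 ✓; dept Legal ✗ → not eligible.
Medical Plan — status seasonal ✓; service 1202 days < 5 years (≈1825 days) ✗ → not eligible.
Phone Allowance — status seasonal ✓ (not excluded); service 1202 days ≥ 90 days ✓; 30 hrs/wk < 35 ✗ → not eligible.

Remote Work Stipend, Supplemental Life Insurance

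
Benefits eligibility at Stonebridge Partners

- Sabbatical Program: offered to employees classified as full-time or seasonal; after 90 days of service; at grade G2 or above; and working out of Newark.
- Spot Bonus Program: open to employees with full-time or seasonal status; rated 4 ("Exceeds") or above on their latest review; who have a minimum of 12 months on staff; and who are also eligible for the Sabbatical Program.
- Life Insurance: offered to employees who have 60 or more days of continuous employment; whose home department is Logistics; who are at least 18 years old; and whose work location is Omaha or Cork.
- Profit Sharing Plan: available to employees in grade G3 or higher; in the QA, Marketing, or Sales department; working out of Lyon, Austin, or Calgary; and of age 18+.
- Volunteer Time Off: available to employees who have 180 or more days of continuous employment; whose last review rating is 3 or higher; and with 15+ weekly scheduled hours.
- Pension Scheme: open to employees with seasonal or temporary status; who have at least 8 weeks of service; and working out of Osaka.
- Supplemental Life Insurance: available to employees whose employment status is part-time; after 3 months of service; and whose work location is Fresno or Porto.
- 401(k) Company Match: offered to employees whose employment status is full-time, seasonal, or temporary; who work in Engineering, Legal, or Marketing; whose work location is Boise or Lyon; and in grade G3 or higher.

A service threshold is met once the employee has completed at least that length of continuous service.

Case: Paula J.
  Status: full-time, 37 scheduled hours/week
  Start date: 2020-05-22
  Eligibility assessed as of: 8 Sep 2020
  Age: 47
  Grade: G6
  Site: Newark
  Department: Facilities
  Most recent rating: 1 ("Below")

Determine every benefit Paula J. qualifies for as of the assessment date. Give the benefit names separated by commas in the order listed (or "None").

Sabbatical Program

Service from 2020-05-22 to 8 Sep 2020: 109 days.
Sabbatical Program — status full-time ✓; service 109 days ≥ 90 days ✓; grade G6 ≥ G2 ✓; site Newark ✓ → eligible.
Spot Bonus Program — status full-time ✓; rating 1 < 4 ✗ → not eligible.
Life Insurance — service 109 days ≥ 60 days ✓; dept Facilities ✗ → not eligible.
Profit Sharing Plan — grade G6 ≥ G3 ✓; dept Facilities ✗ → not eligible.
Volunteer Time Off — service 109 days < 180 days ✗ → not eligible.
Pension Scheme — status full-time ✗ (requires seasonal or temporary) → not eligible.
Supplemental Life Insurance — status full-time ✗ (requires part-time) → not eligible.
401(k) Company Match — status full-time ✓; dept Facilities ✗ → not eligible.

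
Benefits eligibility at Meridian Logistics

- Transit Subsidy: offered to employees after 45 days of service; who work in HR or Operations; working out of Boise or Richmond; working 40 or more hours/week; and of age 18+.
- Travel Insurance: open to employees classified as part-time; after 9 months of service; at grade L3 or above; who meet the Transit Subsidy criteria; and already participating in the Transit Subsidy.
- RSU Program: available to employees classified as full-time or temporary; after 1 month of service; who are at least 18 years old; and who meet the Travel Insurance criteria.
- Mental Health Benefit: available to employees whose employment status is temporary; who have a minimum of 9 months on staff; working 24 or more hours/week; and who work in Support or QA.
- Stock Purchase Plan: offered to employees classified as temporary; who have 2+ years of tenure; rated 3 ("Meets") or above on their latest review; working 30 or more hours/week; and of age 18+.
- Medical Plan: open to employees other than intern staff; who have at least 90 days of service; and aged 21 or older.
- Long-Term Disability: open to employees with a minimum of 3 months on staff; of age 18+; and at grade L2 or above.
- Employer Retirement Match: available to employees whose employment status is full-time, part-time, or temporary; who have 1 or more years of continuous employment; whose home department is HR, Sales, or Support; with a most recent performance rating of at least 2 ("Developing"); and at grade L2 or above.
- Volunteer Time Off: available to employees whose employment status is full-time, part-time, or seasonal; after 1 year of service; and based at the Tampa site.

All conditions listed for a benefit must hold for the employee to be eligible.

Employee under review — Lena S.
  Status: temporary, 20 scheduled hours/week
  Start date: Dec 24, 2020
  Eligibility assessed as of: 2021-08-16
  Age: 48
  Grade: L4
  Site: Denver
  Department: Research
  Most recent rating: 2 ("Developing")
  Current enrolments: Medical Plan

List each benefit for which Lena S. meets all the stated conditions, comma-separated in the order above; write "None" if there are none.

Service from Dec 24, 2020 to 2021-08-16: 235 days.
Transit Subsidy — service 235 days ≥ 45 days ✓; dept Research ✗ → not eligible.
Travel Insurance — status temporary ✗ (requires part-time) → not eligible.
RSU Program — status temporary ✓; service 235 days ≥ 1 month (≈30 days) ✓; age 48 ≥ 18 ✓; not eligible for Travel Insurance ✗ → not eligible.
Mental Health Benefit — status temporary ✓; service 235 days < 9 months (≈270 days) ✗ → not eligible.
Stock Purchase Plan — status temporary ✓; service 235 days < 2 years (≈730 days) ✗ → not eligible.
Medical Plan — status temporary ✓ (not excluded); service 235 days ≥ 90 days ✓; age 48 ≥ 21 ✓ → eligible.
Long-Term Disability — service 235 days ≥ 3 months (≈90 days) ✓; age 48 ≥ 18 ✓; grade L4 ≥ L2 ✓ → eligible.
Employer Retirement Match — status temporary ✓; service 235 days < 1 year (≈365 days) ✗ → not eligible.
Volunteer Time Off — status temporary ✗ (requires full-time, part-time, or seasonal) → not eligible.

Medical Plan, Long-Term Disability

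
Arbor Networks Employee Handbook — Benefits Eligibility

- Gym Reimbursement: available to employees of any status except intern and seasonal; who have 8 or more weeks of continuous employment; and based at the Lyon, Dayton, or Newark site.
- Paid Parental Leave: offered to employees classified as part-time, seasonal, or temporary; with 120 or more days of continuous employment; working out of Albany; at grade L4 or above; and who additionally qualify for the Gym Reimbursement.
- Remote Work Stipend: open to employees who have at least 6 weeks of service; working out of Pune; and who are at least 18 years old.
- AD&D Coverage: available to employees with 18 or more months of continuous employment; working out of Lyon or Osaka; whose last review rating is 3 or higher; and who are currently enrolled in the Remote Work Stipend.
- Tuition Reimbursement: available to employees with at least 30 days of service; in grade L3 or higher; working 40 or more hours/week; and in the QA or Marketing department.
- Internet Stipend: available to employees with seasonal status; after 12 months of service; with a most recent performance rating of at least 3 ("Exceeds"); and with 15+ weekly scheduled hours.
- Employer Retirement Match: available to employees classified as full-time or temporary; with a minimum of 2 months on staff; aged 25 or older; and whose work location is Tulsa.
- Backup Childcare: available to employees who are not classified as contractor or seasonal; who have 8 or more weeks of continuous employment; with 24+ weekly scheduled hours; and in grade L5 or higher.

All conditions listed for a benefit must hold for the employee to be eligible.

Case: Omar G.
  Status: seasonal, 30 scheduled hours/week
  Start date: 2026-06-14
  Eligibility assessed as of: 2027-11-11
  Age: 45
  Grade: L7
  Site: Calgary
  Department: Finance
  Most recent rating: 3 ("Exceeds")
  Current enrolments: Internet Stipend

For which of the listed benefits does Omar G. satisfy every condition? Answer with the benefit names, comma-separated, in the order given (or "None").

Internet Stipend

Service from 2026-06-14 to 2027-11-11: 515 days.
Gym Reimbursement — status seasonal ✗ (excluded) → not eligible.
Paid Parental Leave — status seasonal ✓; service 515 days ≥ 120 days ✓; site Calgary ✗ (not Albany) → not eligible.
Remote Work Stipend — service 515 days ≥ 6 weeks (≈42 days) ✓; site Calgary ✗ (not Pune) → not eligible.
AD&D Coverage — service 515 days < 18 months (≈540 days) ✗ → not eligible.
Tuition Reimbursement — service 515 days ≥ 30 days ✓; grade L7 ≥ L3 ✓; 30 hrs/wk < 40 ✗ → not eligible.
Internet Stipend — status seasonal ✓; service 515 days ≥ 12 months (≈360 days) ✓; rating 3 ≥ 3 ✓; 30 hrs/wk ≥ 15 ✓ → eligible.
Employer Retirement Match — status seasonal ✗ (requires full-time or temporary) → not eligible.
Backup Childcare — status seasonal ✗ (excluded) → not eligible.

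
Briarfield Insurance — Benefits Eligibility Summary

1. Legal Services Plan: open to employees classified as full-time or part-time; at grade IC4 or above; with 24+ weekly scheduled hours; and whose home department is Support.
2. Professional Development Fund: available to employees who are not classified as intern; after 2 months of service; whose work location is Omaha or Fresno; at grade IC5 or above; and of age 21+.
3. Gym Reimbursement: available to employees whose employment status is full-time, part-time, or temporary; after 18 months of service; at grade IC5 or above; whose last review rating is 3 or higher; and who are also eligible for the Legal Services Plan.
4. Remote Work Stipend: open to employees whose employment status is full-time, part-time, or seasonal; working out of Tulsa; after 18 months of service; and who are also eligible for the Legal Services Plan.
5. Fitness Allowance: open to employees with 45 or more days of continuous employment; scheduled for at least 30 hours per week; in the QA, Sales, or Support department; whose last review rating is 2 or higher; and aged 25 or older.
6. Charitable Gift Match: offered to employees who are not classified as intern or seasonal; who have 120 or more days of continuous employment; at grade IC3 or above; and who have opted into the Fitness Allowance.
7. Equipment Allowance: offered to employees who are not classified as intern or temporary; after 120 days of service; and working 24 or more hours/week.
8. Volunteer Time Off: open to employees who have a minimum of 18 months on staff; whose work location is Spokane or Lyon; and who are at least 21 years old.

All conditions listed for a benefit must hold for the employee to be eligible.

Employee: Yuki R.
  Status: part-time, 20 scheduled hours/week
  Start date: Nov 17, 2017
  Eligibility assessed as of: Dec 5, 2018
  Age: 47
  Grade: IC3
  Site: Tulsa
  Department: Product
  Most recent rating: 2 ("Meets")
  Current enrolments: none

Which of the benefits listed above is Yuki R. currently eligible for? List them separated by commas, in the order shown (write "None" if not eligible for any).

None

Service from Nov 17, 2017 to Dec 5, 2018: 383 days.
Legal Services Plan — status part-time ✓; grade IC3 < IC4 ✗ → not eligible.
Professional Development Fund — status part-time ✓ (not excluded); service 383 days ≥ 2 months (≈60 days) ✓; site Tulsa ✗ (not Omaha or Fresno) → not eligible.
Gym Reimbursement — status part-time ✓; service 383 days < 18 months (≈540 days) ✗ → not eligible.
Remote Work Stipend — status part-time ✓; site Tulsa ✓; service 383 days < 18 months (≈540 days) ✗ → not eligible.
Fitness Allowance — service 383 days ≥ 45 days ✓; 20 hrs/wk < 30 ✗ → not eligible.
Charitable Gift Match — status part-time ✓ (not excluded); service 383 days ≥ 120 days ✓; grade IC3 ≥ IC3 ✓; not enrolled in Fitness Allowance ✗ → not eligible.
Equipment Allowance — status part-time ✓ (not excluded); service 383 days ≥ 120 days ✓; 20 hrs/wk < 24 ✗ → not eligible.
Volunteer Time Off — service 383 days < 18 months (≈540 days) ✗ → not eligible.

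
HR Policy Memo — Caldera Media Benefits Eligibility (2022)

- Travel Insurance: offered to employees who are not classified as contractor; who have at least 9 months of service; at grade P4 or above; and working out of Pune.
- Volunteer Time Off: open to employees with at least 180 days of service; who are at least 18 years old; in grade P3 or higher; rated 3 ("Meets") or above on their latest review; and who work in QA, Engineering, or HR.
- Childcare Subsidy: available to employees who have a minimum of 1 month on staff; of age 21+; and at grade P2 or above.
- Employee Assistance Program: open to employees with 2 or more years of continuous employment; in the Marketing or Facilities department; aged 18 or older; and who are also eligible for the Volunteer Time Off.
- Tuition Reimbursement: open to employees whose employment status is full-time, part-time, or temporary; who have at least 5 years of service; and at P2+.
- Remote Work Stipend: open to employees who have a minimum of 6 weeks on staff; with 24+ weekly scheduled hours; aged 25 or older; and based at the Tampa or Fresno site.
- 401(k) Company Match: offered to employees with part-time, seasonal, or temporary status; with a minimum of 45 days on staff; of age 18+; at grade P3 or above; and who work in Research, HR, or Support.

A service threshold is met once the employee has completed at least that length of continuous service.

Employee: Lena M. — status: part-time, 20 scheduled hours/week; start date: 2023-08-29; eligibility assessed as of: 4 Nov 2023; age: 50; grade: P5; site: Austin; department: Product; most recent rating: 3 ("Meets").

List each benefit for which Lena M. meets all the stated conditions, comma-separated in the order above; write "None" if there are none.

Childcare Subsidy

Service from 2023-08-29 to 4 Nov 2023: 67 days.
Travel Insurance — status part-time ✓ (not excluded); service 67 days < 9 months (≈270 days) ✗ → not eligible.
Volunteer Time Off — service 67 days < 180 days ✗ → not eligible.
Childcare Subsidy — service 67 days ≥ 1 month (≈30 days) ✓; age 50 ≥ 21 ✓; grade P5 ≥ P2 ✓ → eligible.
Employee Assistance Program — service 67 days < 2 years (≈730 days) ✗ → not eligible.
Tuition Reimbursement — status part-time ✓; service 67 days < 5 years (≈1825 days) ✗ → not eligible.
Remote Work Stipend — service 67 days ≥ 6 weeks (≈42 days) ✓; 20 hrs/wk < 24 ✗ → not eligible.
401(k) Company Match — status part-time ✓; service 67 days ≥ 45 days ✓; age 50 ≥ 18 ✓; grade P5 ≥ P3 ✓; dept Product ✗ → not eligible.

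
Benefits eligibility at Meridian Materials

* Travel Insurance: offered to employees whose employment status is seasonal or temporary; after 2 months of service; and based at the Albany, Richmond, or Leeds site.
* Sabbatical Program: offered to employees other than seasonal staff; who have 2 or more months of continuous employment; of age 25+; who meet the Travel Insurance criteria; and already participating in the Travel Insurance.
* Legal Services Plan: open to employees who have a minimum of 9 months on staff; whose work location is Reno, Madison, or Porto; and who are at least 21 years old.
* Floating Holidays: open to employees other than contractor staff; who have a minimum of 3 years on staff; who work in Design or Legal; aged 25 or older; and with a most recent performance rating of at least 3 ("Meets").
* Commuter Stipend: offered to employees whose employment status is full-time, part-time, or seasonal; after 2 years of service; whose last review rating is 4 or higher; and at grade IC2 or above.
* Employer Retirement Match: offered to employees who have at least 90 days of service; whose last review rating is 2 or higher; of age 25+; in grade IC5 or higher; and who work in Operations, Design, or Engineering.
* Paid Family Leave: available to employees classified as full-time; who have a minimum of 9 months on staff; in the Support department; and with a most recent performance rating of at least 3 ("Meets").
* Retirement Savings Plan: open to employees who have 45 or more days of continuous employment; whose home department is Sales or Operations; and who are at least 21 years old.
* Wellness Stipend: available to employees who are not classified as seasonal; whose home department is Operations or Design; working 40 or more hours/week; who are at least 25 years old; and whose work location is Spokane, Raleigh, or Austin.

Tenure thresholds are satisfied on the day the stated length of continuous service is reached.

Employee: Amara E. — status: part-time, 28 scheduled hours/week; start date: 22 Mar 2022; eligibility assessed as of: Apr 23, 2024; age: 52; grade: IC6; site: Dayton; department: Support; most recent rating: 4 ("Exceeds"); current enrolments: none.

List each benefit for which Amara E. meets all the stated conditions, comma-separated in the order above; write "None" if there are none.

Commuter Stipend

Service from 22 Mar 2022 to Apr 23, 2024: 763 days.
Travel Insurance — status part-time ✗ (requires seasonal or temporary) → not eligible.
Sabbatical Program — status part-time ✓ (not excluded); service 763 days ≥ 2 months (≈60 days) ✓; age 52 ≥ 25 ✓; not eligible for Travel Insurance ✗ → not eligible.
Legal Services Plan — service 763 days ≥ 9 months (≈270 days) ✓; site Dayton ✗ (not Reno, Madison, or Porto) → not eligible.
Floating Holidays — status part-time ✓ (not excluded); service 763 days < 3 years (≈1095 days) ✗ → not eligible.
Commuter Stipend — status part-time ✓; service 763 days ≥ 2 years (≈730 days) ✓; rating 4 ≥ 4 ✓; grade IC6 ≥ IC2 ✓ → eligible.
Employer Retirement Match — service 763 days ≥ 90 days ✓; rating 4 ≥ 2 ✓; age 52 ≥ 25 ✓; grade IC6 ≥ IC5 ✓; dept Support ✗ → not eligible.
Paid Family Leave — status part-time ✗ (requires full-time) → not eligible.
Retirement Savings Plan — service 763 days ≥ 45 days ✓; dept Support ✗ → not eligible.
Wellness Stipend — status part-time ✓ (not excluded); dept Support ✗ → not eligible.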